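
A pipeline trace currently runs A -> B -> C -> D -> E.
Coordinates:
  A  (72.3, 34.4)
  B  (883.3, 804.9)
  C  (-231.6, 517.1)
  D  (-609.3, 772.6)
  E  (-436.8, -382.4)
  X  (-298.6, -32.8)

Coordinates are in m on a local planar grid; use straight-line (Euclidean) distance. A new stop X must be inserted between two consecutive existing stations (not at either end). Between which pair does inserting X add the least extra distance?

Added distance for inserting X between each consecutive pair:
A–B: 706.9 m
B–C: 851.2 m
C–D: 961.2 m
D–E: 71.4 m
Smallest added distance is 71.4 m, inserting between D and E.

between D and E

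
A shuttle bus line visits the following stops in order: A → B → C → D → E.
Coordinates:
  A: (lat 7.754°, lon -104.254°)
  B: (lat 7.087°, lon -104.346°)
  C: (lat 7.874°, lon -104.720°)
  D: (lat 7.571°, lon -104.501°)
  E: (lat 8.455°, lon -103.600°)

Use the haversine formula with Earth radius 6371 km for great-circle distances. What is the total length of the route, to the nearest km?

Leg distances:
A→B: 74.9 km  (cumulative 74.9 km)
B→C: 96.7 km  (cumulative 171.6 km)
C→D: 41.4 km  (cumulative 213.0 km)
D→E: 139.7 km  (cumulative 352.7 km)
Total route length ≈ 353 km.

353 km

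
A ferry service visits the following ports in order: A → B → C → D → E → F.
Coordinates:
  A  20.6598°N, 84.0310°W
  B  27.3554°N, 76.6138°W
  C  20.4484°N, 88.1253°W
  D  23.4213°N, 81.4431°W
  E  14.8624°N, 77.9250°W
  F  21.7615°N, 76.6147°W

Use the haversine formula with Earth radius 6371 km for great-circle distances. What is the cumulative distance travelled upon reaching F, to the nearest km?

Leg distances:
A→B: 1058.7 km  (cumulative 1058.7 km)
B→C: 1398.5 km  (cumulative 2457.2 km)
C→D: 764.3 km  (cumulative 3221.5 km)
D→E: 1020.8 km  (cumulative 4242.2 km)
E→F: 779.5 km  (cumulative 5021.7 km)
Cumulative distance at F ≈ 5022 km.

5022 km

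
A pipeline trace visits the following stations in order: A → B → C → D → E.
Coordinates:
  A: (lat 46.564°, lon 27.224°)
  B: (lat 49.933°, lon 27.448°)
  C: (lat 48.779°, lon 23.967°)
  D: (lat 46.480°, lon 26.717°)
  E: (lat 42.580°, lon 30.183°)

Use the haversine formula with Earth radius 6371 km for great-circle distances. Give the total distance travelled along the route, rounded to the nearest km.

1499 km

Leg distances:
A→B: 375.0 km  (cumulative 375.0 km)
B→C: 282.9 km  (cumulative 657.8 km)
C→D: 328.3 km  (cumulative 986.1 km)
D→E: 513.2 km  (cumulative 1499.4 km)
Total route length ≈ 1499 km.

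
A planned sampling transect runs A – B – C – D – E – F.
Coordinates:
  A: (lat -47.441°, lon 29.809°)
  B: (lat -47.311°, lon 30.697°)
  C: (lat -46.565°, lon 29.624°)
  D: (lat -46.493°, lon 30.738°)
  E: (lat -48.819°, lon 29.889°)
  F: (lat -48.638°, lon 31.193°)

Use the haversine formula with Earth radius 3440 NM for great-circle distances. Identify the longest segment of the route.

D–E

Leg distances:
A→B: 36.9 NM
B→C: 62.8 NM
C→D: 46.2 NM
D→E: 143.8 NM
E→F: 52.8 NM
The longest leg is D–E at 143.8 NM.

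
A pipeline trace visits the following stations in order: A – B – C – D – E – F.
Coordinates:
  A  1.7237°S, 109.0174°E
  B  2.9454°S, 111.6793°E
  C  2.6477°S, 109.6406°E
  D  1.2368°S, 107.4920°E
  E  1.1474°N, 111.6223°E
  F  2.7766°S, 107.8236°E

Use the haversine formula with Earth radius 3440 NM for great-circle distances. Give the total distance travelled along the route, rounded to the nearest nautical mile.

Leg distances:
A→B: 175.7 NM  (cumulative 175.7 NM)
B→C: 123.6 NM  (cumulative 299.3 NM)
C→D: 154.3 NM  (cumulative 453.5 NM)
D→E: 286.3 NM  (cumulative 739.9 NM)
E→F: 327.9 NM  (cumulative 1067.7 NM)
Total route length ≈ 1068 NM.

1068 NM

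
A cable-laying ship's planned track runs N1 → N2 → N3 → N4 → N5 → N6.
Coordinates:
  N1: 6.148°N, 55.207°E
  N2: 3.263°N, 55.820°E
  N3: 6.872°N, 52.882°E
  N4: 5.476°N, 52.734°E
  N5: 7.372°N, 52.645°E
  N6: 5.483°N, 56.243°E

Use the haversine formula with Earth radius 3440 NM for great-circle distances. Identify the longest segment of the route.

N2–N3

Leg distances:
N1→N2: 177.1 NM
N2→N3: 279.0 NM
N3→N4: 84.3 NM
N4→N5: 114.0 NM
N5→N6: 242.8 NM
The longest leg is N2–N3 at 279.0 NM.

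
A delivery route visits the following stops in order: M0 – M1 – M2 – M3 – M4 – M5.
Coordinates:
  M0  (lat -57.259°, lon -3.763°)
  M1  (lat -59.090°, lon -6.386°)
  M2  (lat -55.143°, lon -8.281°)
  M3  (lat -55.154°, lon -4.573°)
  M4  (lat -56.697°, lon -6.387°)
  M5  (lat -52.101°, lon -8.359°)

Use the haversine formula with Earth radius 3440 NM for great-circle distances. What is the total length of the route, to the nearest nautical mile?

Leg distances:
M0→M1: 137.8 NM  (cumulative 137.8 NM)
M1→M2: 244.9 NM  (cumulative 382.6 NM)
M2→M3: 127.2 NM  (cumulative 509.8 NM)
M3→M4: 110.9 NM  (cumulative 620.7 NM)
M4→M5: 284.4 NM  (cumulative 905.1 NM)
Total route length ≈ 905 NM.

905 NM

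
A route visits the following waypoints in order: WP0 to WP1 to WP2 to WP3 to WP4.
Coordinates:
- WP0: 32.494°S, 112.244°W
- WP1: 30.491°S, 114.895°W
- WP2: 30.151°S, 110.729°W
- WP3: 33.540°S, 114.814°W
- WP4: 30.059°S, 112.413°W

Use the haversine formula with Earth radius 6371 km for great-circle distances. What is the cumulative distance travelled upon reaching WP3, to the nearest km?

Leg distances:
WP0→WP1: 335.8 km  (cumulative 335.8 km)
WP1→WP2: 401.6 km  (cumulative 737.4 km)
WP2→WP3: 539.2 km  (cumulative 1276.7 km)
Cumulative distance at WP3 ≈ 1277 km.

1277 km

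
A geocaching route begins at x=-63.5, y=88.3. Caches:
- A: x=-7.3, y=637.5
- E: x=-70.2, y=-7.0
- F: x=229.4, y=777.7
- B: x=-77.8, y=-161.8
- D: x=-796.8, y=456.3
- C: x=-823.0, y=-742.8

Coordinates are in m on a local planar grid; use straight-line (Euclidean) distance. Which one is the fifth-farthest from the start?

B

Distance to each, sorted:
C: 1125.9 m
D: 820.5 m
F: 749.0 m
A: 552.1 m
B: 250.5 m
E: 95.5 m
The fifth-farthest is B at 250.5 m.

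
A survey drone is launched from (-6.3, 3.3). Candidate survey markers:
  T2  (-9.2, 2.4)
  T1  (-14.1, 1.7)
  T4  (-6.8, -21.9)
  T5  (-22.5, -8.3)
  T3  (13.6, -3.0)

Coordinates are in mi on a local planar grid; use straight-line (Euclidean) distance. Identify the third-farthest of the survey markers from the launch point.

Distances from the launch point ((-6.3, 3.3)):
T4: 25.2 mi
T3: 20.9 mi
T5: 19.9 mi
T1: 8.0 mi
T2: 3.0 mi
The third-farthest is T5 at 19.9 mi.

T5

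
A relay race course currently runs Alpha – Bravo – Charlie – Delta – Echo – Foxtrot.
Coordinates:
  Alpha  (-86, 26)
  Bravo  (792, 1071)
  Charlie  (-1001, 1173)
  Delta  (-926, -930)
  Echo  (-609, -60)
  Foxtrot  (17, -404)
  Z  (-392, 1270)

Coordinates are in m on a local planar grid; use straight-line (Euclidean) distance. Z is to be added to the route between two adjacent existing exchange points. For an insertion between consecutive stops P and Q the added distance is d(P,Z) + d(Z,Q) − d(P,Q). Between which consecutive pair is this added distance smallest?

Added distance for inserting Z between each consecutive pair:
Alpha–Bravo: 1116.8 m
Bravo–Charlie: 21.4 m
Charlie–Delta: 776.2 m
Delta–Echo: 2685.5 m
Echo–Foxtrot: 2356.5 m
Smallest added distance is 21.4 m, inserting between Bravo and Charlie.

between Bravo and Charlie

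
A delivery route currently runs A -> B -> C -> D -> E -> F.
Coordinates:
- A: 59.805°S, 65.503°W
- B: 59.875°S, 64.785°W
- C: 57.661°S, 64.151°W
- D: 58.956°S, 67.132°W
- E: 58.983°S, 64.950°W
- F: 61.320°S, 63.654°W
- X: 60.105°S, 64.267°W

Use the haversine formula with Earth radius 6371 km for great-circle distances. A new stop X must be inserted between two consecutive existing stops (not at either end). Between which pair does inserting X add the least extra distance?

Added distance for inserting X between each consecutive pair:
A–B: 74.1 km
B–C: 61.5 km
C–D: 251.8 km
D–E: 211.4 km
E–F: 0.2 km
Smallest added distance is 0.2 km, inserting between E and F.

between E and F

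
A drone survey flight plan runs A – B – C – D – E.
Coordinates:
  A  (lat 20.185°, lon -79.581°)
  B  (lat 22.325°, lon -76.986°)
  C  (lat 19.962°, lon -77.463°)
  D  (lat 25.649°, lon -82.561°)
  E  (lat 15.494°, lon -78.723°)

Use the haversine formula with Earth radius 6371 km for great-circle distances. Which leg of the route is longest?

Leg distances:
A→B: 359.1 km
B→C: 267.4 km
C→D: 820.1 km
D→E: 1197.5 km
The longest leg is D–E at 1197.5 km.

D–E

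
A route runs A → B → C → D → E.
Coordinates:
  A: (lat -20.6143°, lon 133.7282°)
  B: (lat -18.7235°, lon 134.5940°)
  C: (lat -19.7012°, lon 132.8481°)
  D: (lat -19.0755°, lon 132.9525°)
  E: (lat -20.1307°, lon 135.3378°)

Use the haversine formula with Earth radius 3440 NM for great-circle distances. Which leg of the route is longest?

D–E

Leg distances:
A→B: 123.6 NM
B→C: 115.1 NM
C→D: 38.0 NM
D→E: 149.0 NM
The longest leg is D–E at 149.0 NM.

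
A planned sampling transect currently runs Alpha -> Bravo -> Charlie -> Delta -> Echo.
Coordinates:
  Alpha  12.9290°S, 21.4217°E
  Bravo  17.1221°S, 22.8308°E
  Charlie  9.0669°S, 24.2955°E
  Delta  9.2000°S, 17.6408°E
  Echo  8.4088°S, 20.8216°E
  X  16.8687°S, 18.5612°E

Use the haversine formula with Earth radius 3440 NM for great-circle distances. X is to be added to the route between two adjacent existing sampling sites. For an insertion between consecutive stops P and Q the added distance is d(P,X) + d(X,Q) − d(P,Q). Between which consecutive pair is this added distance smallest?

Added distance for inserting X between each consecutive pair:
Alpha–Bravo: 269.9 NM
Bravo–Charlie: 330.5 NM
Charlie–Delta: 645.0 NM
Delta–Echo: 793.8 NM
Smallest added distance is 269.9 NM, inserting between Alpha and Bravo.

between Alpha and Bravo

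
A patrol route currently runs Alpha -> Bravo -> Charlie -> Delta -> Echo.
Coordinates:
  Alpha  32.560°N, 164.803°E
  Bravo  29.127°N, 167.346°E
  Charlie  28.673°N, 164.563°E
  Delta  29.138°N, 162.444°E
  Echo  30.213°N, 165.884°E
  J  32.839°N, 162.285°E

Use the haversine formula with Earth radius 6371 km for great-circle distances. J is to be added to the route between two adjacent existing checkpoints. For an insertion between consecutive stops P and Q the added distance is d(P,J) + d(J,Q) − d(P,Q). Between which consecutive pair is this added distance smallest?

between Alpha and Bravo

Added distance for inserting J between each consecutive pair:
Alpha–Bravo: 420.1 km
Bravo–Charlie: 871.0 km
Charlie–Delta: 711.0 km
Delta–Echo: 507.6 km
Smallest added distance is 420.1 km, inserting between Alpha and Bravo.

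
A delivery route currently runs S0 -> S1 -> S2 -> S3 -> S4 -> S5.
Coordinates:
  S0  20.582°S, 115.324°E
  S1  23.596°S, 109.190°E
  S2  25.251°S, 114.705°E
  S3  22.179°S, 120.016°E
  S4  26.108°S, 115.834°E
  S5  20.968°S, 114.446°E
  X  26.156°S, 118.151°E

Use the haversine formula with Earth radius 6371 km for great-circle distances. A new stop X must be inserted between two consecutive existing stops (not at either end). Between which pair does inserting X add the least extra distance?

between S3 and S4

Added distance for inserting X between each consecutive pair:
S0–S1: 915.8 km
S1–S2: 719.2 km
S2–S3: 201.1 km
S3–S4: 103.4 km
S4–S5: 332.0 km
Smallest added distance is 103.4 km, inserting between S3 and S4.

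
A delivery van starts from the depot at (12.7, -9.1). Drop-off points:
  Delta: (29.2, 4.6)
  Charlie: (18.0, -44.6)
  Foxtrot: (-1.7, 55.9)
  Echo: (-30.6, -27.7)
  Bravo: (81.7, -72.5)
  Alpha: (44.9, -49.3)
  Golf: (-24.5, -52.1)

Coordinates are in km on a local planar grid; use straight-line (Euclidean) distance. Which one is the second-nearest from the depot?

Charlie

Distances from the depot ((12.7, -9.1)):
Delta: 21.4 km
Charlie: 35.9 km
Echo: 47.1 km
Alpha: 51.5 km
Golf: 56.9 km
Foxtrot: 66.6 km
Bravo: 93.7 km
The second-nearest is Charlie at 35.9 km.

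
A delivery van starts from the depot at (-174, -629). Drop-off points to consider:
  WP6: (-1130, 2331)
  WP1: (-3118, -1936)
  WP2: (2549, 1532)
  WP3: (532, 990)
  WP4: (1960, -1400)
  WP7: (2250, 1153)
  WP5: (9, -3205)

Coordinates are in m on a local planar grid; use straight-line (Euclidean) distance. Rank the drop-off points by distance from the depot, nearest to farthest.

Computing each straight-line distance from (-174, -629):
WP3 (532, 990): 1766.2 m
WP4 (1960, -1400): 2269.0 m
WP5 (9, -3205): 2582.5 m
WP7 (2250, 1153): 3008.5 m
WP6 (-1130, 2331): 3110.6 m
WP1 (-3118, -1936): 3221.1 m
WP2 (2549, 1532): 3476.3 m

WP3, WP4, WP5, WP7, WP6, WP1, WP2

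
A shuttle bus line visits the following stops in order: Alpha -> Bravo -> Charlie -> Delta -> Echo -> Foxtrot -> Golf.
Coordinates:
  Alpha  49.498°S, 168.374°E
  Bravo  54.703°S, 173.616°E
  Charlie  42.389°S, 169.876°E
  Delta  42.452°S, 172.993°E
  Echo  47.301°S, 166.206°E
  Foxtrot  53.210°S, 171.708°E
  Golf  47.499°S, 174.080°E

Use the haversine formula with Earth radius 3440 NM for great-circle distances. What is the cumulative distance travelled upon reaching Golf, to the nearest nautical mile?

Leg distances:
Alpha→Bravo: 367.2 NM  (cumulative 367.2 NM)
Bravo→Charlie: 753.8 NM  (cumulative 1121.1 NM)
Charlie→Delta: 138.2 NM  (cumulative 1259.3 NM)
Delta→Echo: 409.7 NM  (cumulative 1669.0 NM)
Echo→Foxtrot: 412.6 NM  (cumulative 2081.6 NM)
Foxtrot→Golf: 354.7 NM  (cumulative 2436.3 NM)
Cumulative distance at Golf ≈ 2436 NM.

2436 NM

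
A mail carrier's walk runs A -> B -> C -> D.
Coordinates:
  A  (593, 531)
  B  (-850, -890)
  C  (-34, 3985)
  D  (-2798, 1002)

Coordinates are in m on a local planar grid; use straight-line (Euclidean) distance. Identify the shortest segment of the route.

Leg distances:
A→B: 2025.2 m
B→C: 4942.8 m
C→D: 4066.7 m
The shortest leg is A–B at 2025.2 m.

A–B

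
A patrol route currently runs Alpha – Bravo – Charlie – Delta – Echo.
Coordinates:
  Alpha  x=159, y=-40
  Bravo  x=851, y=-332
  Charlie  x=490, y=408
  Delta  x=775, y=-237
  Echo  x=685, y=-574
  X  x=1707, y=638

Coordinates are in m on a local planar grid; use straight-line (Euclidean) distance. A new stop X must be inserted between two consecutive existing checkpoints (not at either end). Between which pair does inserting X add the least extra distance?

Added distance for inserting X between each consecutive pair:
Alpha–Bravo: 2232.6 m
Bravo–Charlie: 1708.9 m
Charlie–Delta: 1811.8 m
Delta–Echo: 2514.9 m
Smallest added distance is 1708.9 m, inserting between Bravo and Charlie.

between Bravo and Charlie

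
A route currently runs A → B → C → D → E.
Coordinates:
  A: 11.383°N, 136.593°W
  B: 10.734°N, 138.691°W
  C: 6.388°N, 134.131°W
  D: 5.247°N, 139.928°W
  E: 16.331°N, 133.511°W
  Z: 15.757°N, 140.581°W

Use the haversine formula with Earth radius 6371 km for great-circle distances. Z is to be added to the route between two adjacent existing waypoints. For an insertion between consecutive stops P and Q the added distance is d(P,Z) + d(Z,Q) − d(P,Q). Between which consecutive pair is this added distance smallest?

between D and E

Added distance for inserting Z between each consecutive pair:
A–B: 1004.5 km
B–C: 1155.3 km
C–D: 1773.9 km
D–E: 511.8 km
Smallest added distance is 511.8 km, inserting between D and E.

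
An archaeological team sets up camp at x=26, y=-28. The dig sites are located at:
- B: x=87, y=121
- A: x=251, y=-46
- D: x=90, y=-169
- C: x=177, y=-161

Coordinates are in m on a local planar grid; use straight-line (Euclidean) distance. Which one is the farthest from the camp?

Distances from the camp (x=26, y=-28):
A: 225.7 m
C: 201.2 m
B: 161.0 m
D: 154.8 m
The farthest is A at 225.7 m.

A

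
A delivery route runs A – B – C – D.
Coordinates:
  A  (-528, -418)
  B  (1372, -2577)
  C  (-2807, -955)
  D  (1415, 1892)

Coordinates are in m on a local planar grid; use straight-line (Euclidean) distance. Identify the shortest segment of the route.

A–B

Leg distances:
A→B: 2876.0 m
B→C: 4482.7 m
C→D: 5092.2 m
The shortest leg is A–B at 2876.0 m.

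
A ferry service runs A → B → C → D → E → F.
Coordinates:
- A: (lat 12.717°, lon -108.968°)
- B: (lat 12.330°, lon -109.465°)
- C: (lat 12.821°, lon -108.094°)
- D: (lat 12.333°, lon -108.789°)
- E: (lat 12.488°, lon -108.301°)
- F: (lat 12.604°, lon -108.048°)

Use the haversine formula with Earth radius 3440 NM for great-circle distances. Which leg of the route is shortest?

E–F

Leg distances:
A→B: 37.3 NM
B→C: 85.6 NM
C→D: 50.2 NM
D→E: 30.1 NM
E→F: 16.4 NM
The shortest leg is E–F at 16.4 NM.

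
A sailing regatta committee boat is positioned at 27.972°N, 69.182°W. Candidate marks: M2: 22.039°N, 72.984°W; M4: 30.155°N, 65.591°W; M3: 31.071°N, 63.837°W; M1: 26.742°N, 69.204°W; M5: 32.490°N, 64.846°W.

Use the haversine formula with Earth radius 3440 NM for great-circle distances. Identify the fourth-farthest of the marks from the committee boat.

M4

Distance to each, sorted:
M2: 411.8 NM
M5: 352.3 NM
M3: 335.5 NM
M4: 229.5 NM
M1: 73.9 NM
The fourth-farthest is M4 at 229.5 NM.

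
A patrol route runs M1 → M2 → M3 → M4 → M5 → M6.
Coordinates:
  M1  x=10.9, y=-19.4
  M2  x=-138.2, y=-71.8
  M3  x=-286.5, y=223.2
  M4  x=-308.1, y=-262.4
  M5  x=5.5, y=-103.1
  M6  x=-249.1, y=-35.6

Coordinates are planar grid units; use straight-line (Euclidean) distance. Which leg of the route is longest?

M3–M4

Leg distances:
M1→M2: 158.0
M2→M3: 330.2
M3→M4: 486.1
M4→M5: 351.7
M5→M6: 263.4
The longest leg is M3–M4 at 486.1.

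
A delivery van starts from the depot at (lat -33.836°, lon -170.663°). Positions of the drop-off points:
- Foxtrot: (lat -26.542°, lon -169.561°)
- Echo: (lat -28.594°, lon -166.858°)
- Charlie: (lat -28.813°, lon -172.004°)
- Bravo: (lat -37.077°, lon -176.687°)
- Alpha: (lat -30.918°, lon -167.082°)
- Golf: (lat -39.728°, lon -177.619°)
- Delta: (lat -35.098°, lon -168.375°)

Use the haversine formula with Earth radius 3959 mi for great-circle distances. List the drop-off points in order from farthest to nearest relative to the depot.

Distance from the depot at (lat -33.836°, lon -170.663°) to each:
Golf (lat -39.728°, lon -177.619°): 559.9 mi
Foxtrot (lat -26.542°, lon -169.561°): 508.3 mi
Echo (lat -28.594°, lon -166.858°): 426.2 mi
Bravo (lat -37.077°, lon -176.687°): 406.2 mi
Charlie (lat -28.813°, lon -172.004°): 356.0 mi
Alpha (lat -30.918°, lon -167.082°): 290.3 mi
Delta (lat -35.098°, lon -168.375°): 156.8 mi

Golf, Foxtrot, Echo, Bravo, Charlie, Alpha, Delta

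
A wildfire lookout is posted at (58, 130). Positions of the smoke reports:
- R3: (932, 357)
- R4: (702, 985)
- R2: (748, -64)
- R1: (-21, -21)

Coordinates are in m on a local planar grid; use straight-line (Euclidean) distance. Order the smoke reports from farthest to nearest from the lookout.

R4, R3, R2, R1

Computing each straight-line distance from (58, 130):
R4 (702, 985): 1070.4 m
R3 (932, 357): 903.0 m
R2 (748, -64): 716.8 m
R1 (-21, -21): 170.4 m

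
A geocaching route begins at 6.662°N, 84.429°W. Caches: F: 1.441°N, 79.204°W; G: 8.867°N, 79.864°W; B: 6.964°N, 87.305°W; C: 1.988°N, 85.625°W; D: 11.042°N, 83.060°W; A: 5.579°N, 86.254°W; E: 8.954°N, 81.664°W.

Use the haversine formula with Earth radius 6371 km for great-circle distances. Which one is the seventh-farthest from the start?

Distance to each, sorted:
F: 820.2 km
G: 559.5 km
C: 536.4 km
D: 509.7 km
E: 397.1 km
B: 319.3 km
A: 235.0 km
The seventh-farthest is A at 235.0 km.

A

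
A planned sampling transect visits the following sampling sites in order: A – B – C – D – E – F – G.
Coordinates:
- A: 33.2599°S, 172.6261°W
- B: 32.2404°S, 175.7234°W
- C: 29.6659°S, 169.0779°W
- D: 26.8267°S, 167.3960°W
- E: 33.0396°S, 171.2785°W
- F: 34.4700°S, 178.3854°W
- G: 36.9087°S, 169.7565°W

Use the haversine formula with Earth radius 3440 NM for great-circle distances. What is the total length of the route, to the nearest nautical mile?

Leg distances:
A→B: 167.9 NM  (cumulative 167.9 NM)
B→C: 375.4 NM  (cumulative 543.3 NM)
C→D: 192.3 NM  (cumulative 735.6 NM)
D→E: 424.1 NM  (cumulative 1159.7 NM)
E→F: 364.9 NM  (cumulative 1524.6 NM)
F→G: 445.3 NM  (cumulative 1969.9 NM)
Total route length ≈ 1970 NM.

1970 NM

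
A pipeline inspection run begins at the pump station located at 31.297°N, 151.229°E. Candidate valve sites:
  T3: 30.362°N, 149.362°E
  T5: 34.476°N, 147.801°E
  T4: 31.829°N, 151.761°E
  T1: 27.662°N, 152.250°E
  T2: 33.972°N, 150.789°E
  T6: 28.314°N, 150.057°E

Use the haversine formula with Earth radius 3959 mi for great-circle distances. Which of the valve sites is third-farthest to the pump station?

T6

Distances from the pump station (31.297°N, 151.229°E):
T5: 296.3 mi
T1: 258.6 mi
T6: 217.8 mi
T2: 186.6 mi
T3: 128.2 mi
T4: 48.3 mi
The third-farthest is T6 at 217.8 mi.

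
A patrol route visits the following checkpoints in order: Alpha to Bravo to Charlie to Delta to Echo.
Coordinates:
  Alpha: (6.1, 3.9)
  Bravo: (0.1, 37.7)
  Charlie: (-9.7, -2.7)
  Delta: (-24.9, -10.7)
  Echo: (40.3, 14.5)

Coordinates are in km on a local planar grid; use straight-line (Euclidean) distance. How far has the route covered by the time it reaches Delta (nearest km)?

Leg distances:
Alpha→Bravo: 34.3 km  (cumulative 34.3 km)
Bravo→Charlie: 41.6 km  (cumulative 75.9 km)
Charlie→Delta: 17.2 km  (cumulative 93.1 km)
Cumulative distance at Delta ≈ 93 km.

93 km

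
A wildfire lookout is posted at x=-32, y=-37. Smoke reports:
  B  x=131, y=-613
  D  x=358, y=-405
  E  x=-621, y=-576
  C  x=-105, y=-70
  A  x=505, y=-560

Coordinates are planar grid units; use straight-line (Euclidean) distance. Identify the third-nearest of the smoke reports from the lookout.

Distances from the lookout (x=-32, y=-37):
C: 80.1
D: 536.2
B: 598.6
A: 749.6
E: 798.4
The third-nearest is B at 598.6.

B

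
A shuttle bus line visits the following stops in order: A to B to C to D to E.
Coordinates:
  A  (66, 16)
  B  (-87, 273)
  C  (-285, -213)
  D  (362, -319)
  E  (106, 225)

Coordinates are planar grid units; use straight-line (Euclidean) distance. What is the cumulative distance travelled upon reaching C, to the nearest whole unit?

Leg distances:
A→B: 299.1  (cumulative 299.1)
B→C: 524.8  (cumulative 823.9)
Cumulative distance at C ≈ 824.

824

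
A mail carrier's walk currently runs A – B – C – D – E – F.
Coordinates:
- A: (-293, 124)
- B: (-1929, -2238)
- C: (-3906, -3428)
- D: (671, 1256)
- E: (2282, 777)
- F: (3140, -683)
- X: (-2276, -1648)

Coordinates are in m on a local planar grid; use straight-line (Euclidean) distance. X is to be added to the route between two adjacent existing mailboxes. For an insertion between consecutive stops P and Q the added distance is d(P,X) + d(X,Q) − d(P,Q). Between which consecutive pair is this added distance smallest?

Added distance for inserting X between each consecutive pair:
A–B: 470.6 m
B–C: 790.5 m
C–D: 2.0 m
D–E: 7619.6 m
E–F: 8970.8 m
Smallest added distance is 2.0 m, inserting between C and D.

between C and D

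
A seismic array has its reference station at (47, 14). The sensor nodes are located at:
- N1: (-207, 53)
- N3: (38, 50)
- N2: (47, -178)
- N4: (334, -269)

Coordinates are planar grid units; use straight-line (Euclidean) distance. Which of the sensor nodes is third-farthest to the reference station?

N2

Distances from the reference station ((47, 14)):
N4: 403.1
N1: 257.0
N2: 192.0
N3: 37.1
The third-farthest is N2 at 192.0.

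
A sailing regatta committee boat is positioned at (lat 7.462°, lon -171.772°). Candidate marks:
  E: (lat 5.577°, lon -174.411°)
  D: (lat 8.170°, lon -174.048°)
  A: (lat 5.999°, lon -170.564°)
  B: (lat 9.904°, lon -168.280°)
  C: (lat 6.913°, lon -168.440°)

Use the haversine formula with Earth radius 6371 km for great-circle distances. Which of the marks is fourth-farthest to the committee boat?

Distances from the committee boat ((lat 7.462°, lon -171.772°)):
B: 470.2 km
C: 372.6 km
E: 359.1 km
D: 262.8 km
A: 210.4 km
The fourth-farthest is D at 262.8 km.

D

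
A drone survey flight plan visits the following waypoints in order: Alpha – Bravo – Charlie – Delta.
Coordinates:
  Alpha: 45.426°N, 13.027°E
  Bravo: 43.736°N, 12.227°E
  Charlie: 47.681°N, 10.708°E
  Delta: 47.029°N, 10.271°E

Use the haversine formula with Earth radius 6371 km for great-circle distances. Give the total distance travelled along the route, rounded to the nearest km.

Leg distances:
Alpha→Bravo: 198.3 km  (cumulative 198.3 km)
Bravo→Charlie: 454.2 km  (cumulative 652.5 km)
Charlie→Delta: 79.6 km  (cumulative 732.2 km)
Total route length ≈ 732 km.

732 km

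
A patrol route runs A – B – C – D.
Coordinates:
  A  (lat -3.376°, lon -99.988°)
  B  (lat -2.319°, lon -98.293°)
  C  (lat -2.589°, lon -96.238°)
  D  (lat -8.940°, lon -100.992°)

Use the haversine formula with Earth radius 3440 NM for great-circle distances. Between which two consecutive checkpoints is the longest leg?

Leg distances:
A→B: 119.8 NM
B→C: 124.3 NM
C→D: 475.4 NM
The longest leg is C–D at 475.4 NM.

C–D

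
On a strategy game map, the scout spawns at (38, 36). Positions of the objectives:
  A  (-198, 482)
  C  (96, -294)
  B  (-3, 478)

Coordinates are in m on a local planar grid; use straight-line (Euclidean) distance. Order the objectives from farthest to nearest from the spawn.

A, B, C

Distance from the spawn at (38, 36) to each:
A (-198, 482): 504.6 m
B (-3, 478): 443.9 m
C (96, -294): 335.1 m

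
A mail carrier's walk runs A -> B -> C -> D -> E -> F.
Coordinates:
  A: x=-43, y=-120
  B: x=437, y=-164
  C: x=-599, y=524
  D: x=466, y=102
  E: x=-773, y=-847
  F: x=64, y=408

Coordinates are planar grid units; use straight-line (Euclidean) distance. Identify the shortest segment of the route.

A–B

Leg distances:
A→B: 482.0
B→C: 1243.6
C→D: 1145.6
D→E: 1560.7
E→F: 1508.5
The shortest leg is A–B at 482.0.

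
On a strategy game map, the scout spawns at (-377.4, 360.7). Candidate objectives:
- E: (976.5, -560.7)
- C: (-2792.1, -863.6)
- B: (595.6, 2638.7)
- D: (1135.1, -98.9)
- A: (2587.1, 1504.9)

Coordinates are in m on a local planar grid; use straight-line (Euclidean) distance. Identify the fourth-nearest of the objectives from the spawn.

C

Distances from the spawn ((-377.4, 360.7)):
D: 1580.8 m
E: 1637.7 m
B: 2477.1 m
C: 2707.3 m
A: 3177.6 m
The fourth-nearest is C at 2707.3 m.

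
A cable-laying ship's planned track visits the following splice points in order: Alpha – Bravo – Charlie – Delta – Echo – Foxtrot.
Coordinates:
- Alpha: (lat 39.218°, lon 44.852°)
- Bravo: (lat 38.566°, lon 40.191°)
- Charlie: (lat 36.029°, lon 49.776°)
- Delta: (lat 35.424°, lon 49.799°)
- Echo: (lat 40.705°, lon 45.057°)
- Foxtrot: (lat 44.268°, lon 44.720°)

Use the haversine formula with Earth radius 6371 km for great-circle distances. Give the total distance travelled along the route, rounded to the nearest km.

2486 km

Leg distances:
Alpha→Bravo: 409.8 km  (cumulative 409.8 km)
Bravo→Charlie: 893.0 km  (cumulative 1302.8 km)
Charlie→Delta: 67.3 km  (cumulative 1370.1 km)
Delta→Echo: 718.9 km  (cumulative 2089.0 km)
Echo→Foxtrot: 397.1 km  (cumulative 2486.2 km)
Total route length ≈ 2486 km.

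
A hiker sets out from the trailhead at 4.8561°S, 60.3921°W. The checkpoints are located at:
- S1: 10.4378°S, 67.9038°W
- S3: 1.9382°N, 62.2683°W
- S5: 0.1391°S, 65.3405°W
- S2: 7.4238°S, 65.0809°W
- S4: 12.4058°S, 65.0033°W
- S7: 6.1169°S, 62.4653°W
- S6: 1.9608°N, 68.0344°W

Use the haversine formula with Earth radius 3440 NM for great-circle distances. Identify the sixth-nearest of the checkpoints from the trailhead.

Distance to each, sorted:
S7: 145.2 NM
S2: 319.5 NM
S5: 410.2 NM
S3: 423.2 NM
S4: 529.4 NM
S1: 558.5 NM
S6: 614.5 NM
The sixth-nearest is S1 at 558.5 NM.

S1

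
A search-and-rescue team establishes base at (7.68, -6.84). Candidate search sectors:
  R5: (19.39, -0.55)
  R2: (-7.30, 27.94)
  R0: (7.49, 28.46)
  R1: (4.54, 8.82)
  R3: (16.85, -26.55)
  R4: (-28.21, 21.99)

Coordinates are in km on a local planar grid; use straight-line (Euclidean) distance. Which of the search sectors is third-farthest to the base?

R0

Distances from the base ((7.68, -6.84)):
R4: 46.0 km
R2: 37.9 km
R0: 35.3 km
R3: 21.7 km
R1: 16.0 km
R5: 13.3 km
The third-farthest is R0 at 35.3 km.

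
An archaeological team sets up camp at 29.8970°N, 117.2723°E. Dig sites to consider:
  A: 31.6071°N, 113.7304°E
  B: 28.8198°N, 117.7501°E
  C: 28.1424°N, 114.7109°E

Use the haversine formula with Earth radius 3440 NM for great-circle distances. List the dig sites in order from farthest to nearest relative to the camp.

A, C, B

Computing each great-circle distance from 29.8970°N, 117.2723°E:
A 31.6071°N, 113.7304°E: 209.6 NM
C 28.1424°N, 114.7109°E: 170.8 NM
B 28.8198°N, 117.7501°E: 69.3 NM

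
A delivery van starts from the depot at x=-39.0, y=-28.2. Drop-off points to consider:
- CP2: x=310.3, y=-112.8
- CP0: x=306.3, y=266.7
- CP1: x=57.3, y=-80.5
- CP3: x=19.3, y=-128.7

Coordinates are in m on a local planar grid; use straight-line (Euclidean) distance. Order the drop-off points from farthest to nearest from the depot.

Distances from the depot:
CP0 x=306.3, y=266.7: 454.1 m
CP2 x=310.3, y=-112.8: 359.4 m
CP3 x=19.3, y=-128.7: 116.2 m
CP1 x=57.3, y=-80.5: 109.6 m

CP0, CP2, CP3, CP1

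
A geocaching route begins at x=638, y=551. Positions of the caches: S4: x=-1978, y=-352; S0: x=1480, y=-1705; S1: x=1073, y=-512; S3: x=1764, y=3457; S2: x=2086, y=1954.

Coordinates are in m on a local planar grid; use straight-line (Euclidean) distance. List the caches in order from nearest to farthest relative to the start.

S1, S2, S0, S4, S3

Distances from the start:
S1 x=1073, y=-512: 1148.6 m
S2 x=2086, y=1954: 2016.2 m
S0 x=1480, y=-1705: 2408.0 m
S4 x=-1978, y=-352: 2767.5 m
S3 x=1764, y=3457: 3116.5 m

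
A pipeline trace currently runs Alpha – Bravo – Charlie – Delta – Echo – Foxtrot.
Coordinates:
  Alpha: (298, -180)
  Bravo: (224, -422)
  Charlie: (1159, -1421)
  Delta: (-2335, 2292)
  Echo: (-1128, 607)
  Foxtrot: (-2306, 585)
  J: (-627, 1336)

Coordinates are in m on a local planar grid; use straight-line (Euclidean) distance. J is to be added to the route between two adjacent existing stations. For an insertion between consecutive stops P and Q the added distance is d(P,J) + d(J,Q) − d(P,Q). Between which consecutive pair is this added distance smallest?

between Charlie and Delta

Added distance for inserting J between each consecutive pair:
Alpha–Bravo: 3476.0 m
Bravo–Charlie: 3869.8 m
Charlie–Delta: 143.8 m
Delta–Echo: 769.2 m
Echo–Foxtrot: 1545.7 m
Smallest added distance is 143.8 m, inserting between Charlie and Delta.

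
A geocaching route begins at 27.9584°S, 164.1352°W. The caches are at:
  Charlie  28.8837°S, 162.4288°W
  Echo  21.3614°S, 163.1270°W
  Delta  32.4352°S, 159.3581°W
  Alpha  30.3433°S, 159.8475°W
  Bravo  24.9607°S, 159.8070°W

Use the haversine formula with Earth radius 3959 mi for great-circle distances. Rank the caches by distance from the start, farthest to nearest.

Echo, Delta, Bravo, Alpha, Charlie

Distance from the start at 27.9584°S, 164.1352°W to each:
Echo 21.3614°S, 163.1270°W: 460.2 mi
Delta 32.4352°S, 159.3581°W: 420.7 mi
Bravo 24.9607°S, 159.8070°W: 338.5 mi
Alpha 30.3433°S, 159.8475°W: 306.7 mi
Charlie 28.8837°S, 162.4288°W: 121.8 mi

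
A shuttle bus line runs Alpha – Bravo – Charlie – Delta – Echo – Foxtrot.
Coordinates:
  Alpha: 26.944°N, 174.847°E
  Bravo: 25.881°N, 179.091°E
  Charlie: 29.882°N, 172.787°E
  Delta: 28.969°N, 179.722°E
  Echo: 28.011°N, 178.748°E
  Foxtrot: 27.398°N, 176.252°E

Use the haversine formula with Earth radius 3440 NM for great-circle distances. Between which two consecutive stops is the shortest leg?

Delta–Echo

Leg distances:
Alpha→Bravo: 236.9 NM
Bravo→Charlie: 411.7 NM
Charlie→Delta: 366.7 NM
Delta→Echo: 77.1 NM
Echo→Foxtrot: 137.7 NM
The shortest leg is Delta–Echo at 77.1 NM.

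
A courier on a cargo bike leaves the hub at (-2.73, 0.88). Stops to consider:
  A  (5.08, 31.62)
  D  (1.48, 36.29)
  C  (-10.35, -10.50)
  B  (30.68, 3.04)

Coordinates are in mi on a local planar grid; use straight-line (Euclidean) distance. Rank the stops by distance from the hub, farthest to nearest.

D, B, A, C

Computing each straight-line distance from (-2.73, 0.88):
D (1.48, 36.29): 35.7 mi
B (30.68, 3.04): 33.5 mi
A (5.08, 31.62): 31.7 mi
C (-10.35, -10.50): 13.7 mi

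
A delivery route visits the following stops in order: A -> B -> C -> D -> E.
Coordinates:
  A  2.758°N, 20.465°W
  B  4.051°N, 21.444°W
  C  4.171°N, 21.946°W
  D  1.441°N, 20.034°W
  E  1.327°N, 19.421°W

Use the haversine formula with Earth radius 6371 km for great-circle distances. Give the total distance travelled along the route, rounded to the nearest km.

677 km

Leg distances:
A→B: 180.2 km  (cumulative 180.2 km)
B→C: 57.3 km  (cumulative 237.5 km)
C→D: 370.5 km  (cumulative 607.9 km)
D→E: 69.3 km  (cumulative 677.2 km)
Total route length ≈ 677 km.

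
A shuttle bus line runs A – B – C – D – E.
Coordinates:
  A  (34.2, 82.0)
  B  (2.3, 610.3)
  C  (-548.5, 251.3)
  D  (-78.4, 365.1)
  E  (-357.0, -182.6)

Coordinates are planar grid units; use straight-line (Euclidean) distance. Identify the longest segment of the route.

Leg distances:
A→B: 529.3
B→C: 657.5
C→D: 483.7
D→E: 614.5
The longest leg is B–C at 657.5.

B–C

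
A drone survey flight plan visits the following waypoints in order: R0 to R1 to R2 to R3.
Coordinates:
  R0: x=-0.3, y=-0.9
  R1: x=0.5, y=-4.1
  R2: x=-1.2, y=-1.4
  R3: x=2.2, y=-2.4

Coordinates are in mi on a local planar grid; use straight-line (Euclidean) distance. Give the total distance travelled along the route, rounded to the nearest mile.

Leg distances:
R0→R1: 3.3 mi  (cumulative 3.3 mi)
R1→R2: 3.2 mi  (cumulative 6.5 mi)
R2→R3: 3.5 mi  (cumulative 10.0 mi)
Total route length ≈ 10 mi.

10 mi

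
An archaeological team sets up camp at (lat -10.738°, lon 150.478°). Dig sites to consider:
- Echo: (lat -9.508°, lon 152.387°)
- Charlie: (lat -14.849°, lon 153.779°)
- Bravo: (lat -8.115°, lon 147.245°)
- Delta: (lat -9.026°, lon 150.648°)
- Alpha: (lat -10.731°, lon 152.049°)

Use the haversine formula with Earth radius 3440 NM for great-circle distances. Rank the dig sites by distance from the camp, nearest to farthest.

Alpha, Delta, Echo, Bravo, Charlie

Distances from the camp:
Alpha (lat -10.731°, lon 152.049°): 92.7 NM
Delta (lat -9.026°, lon 150.648°): 103.3 NM
Echo (lat -9.508°, lon 152.387°): 134.8 NM
Bravo (lat -8.115°, lon 147.245°): 247.9 NM
Charlie (lat -14.849°, lon 153.779°): 313.5 NM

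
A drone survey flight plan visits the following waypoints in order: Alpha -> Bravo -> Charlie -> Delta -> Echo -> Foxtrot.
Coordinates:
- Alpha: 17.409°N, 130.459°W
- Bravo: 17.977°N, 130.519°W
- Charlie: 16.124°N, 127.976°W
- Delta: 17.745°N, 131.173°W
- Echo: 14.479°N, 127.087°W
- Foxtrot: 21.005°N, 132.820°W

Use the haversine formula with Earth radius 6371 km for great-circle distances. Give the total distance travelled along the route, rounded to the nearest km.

Leg distances:
Alpha→Bravo: 63.5 km  (cumulative 63.5 km)
Bravo→Charlie: 339.9 km  (cumulative 403.4 km)
Charlie→Delta: 384.9 km  (cumulative 788.2 km)
Delta→Echo: 567.8 km  (cumulative 1356.0 km)
Echo→Foxtrot: 945.9 km  (cumulative 2301.9 km)
Total route length ≈ 2302 km.

2302 km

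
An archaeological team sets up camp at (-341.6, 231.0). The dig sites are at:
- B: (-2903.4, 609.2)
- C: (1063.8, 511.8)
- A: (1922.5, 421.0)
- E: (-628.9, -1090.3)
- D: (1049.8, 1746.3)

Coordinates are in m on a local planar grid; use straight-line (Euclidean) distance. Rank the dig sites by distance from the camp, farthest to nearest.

B, A, D, C, E

Distances from the camp:
B (-2903.4, 609.2): 2589.6 m
A (1922.5, 421.0): 2272.1 m
D (1049.8, 1746.3): 2057.2 m
C (1063.8, 511.8): 1433.2 m
E (-628.9, -1090.3): 1352.2 m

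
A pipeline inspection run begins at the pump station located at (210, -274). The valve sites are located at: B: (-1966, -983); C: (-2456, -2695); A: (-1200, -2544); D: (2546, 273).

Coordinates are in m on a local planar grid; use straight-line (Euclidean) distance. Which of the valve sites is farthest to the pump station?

Distances from the pump station ((210, -274)):
C: 3601.2 m
A: 2672.3 m
D: 2399.2 m
B: 2288.6 m
The farthest is C at 3601.2 m.

C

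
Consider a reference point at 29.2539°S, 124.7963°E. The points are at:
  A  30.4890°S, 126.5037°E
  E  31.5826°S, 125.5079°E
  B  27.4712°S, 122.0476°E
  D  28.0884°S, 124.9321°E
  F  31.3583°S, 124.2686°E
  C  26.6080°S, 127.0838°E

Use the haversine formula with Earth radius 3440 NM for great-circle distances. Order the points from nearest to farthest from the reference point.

D, A, F, E, B, C

Computing each great-circle distance from 29.2539°S, 124.7963°E:
D 28.0884°S, 124.9321°E: 70.3 NM
A 30.4890°S, 126.5037°E: 115.8 NM
F 31.3583°S, 124.2686°E: 129.3 NM
E 31.5826°S, 125.5079°E: 144.6 NM
B 27.4712°S, 122.0476°E: 180.4 NM
C 26.6080°S, 127.0838°E: 199.9 NM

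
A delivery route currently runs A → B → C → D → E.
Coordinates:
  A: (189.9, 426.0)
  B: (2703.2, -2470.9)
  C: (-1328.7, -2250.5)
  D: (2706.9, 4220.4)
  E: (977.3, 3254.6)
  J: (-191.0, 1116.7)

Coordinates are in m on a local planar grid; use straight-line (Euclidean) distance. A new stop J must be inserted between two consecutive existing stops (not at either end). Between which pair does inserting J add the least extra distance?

Added distance for inserting J between each consecutive pair:
A–B: 1563.0 m
B–C: 4125.8 m
C–D: 174.3 m
D–E: 4701.6 m
Smallest added distance is 174.3 m, inserting between C and D.

between C and D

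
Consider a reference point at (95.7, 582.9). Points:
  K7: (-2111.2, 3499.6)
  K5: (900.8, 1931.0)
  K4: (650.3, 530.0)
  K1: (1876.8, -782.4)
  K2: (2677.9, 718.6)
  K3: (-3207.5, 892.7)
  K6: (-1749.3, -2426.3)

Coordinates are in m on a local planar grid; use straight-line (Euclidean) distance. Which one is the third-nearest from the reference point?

K1

Distances from the reference point ((95.7, 582.9)):
K4: 557.1 m
K5: 1570.2 m
K1: 2244.2 m
K2: 2585.8 m
K3: 3317.7 m
K6: 3529.8 m
K7: 3657.5 m
The third-nearest is K1 at 2244.2 m.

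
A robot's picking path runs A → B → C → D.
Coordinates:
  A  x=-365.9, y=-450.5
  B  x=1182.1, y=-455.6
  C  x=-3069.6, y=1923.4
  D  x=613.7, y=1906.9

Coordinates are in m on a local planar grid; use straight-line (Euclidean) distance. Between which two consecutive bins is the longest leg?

B–C

Leg distances:
A→B: 1548.0 m
B→C: 4872.0 m
C→D: 3683.3 m
The longest leg is B–C at 4872.0 m.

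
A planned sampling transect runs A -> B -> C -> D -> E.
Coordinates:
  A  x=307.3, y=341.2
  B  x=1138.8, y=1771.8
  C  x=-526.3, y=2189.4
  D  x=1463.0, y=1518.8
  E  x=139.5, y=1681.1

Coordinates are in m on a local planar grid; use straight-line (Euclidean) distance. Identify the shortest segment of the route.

Leg distances:
A→B: 1654.7 m
B→C: 1716.7 m
C→D: 2099.3 m
D→E: 1333.4 m
The shortest leg is D–E at 1333.4 m.

D–E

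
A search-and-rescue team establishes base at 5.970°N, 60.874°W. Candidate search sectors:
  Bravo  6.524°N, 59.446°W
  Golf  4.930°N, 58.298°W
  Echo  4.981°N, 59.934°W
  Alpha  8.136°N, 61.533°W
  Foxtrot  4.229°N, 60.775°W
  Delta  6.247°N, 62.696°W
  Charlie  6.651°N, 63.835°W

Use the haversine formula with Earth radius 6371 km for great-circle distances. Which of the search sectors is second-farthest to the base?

Golf

Distance to each, sorted:
Charlie: 335.9 km
Golf: 307.7 km
Alpha: 251.6 km
Delta: 203.8 km
Foxtrot: 193.9 km
Bravo: 169.4 km
Echo: 151.4 km
The second-farthest is Golf at 307.7 km.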